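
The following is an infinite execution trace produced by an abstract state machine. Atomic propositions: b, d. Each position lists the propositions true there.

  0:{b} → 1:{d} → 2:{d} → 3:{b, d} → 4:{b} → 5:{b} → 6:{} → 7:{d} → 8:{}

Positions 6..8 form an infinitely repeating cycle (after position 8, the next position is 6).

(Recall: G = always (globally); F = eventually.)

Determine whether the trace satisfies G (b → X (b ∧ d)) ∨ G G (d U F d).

Holds

b → X (b ∧ d) must hold at every position from 0 onward. It fails at position 0, so G (b → X (b ∧ d)) is false.
Positions where b holds: 0, 3, 4, 5.
Check X (b ∧ d) at each: 0→fails, 3→fails, 4→fails, 5→fails.
G (d U F d) holds at every position 0..8, and those are all positions ever visited, so G G (d U F d) holds.
At position 0: G (b → X (b ∧ d)) is false; G G (d U F d) is true; so G (b → X (b ∧ d)) ∨ G G (d U F d) is true.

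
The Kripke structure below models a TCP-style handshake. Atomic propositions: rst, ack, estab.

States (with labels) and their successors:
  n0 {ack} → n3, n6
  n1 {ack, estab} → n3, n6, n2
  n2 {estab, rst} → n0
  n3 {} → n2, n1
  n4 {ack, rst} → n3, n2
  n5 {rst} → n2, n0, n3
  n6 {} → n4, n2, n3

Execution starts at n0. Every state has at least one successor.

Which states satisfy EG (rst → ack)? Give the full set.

States satisfying rst → ack: {n0, n1, n3, n4, n6}.
States satisfying EG (rst → ack): {n0, n1, n3, n4, n6}.

{n0, n1, n3, n4, n6}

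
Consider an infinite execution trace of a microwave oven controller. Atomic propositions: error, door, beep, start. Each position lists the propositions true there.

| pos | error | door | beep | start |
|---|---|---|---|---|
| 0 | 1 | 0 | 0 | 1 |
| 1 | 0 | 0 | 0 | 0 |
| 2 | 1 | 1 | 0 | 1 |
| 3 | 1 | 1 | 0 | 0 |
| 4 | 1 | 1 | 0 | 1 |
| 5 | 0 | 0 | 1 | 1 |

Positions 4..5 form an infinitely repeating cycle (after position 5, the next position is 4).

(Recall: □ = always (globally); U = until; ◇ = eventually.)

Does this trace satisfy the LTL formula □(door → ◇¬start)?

door → ◇¬start must hold at every position from 0 onward. It fails at position 4, so □(door → ◇¬start) is false.
Positions where door holds: 2, 3, 4.
Check ◇¬start at each: 2→ok, 3→ok, 4→fails.

Does not hold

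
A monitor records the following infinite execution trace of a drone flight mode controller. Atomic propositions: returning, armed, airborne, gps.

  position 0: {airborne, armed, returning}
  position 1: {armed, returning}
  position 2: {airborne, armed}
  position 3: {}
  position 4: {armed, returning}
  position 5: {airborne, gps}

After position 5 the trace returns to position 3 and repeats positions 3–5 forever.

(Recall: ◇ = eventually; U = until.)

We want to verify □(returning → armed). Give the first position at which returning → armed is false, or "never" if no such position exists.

returning → armed holds at every position 0..5, and those are all the positions the trace ever visits, so the invariant □(returning → armed) is never violated.

never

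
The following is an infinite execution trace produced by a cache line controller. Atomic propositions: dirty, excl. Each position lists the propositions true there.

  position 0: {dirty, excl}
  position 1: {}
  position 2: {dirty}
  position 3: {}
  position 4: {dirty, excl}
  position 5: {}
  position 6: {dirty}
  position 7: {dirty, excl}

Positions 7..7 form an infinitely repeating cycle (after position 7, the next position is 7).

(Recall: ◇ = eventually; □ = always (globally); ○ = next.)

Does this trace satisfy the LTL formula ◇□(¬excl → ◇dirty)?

□(¬excl → ◇dirty) holds at position 0, which is reachable from 0, so ◇□(¬excl → ◇dirty) holds.

Holds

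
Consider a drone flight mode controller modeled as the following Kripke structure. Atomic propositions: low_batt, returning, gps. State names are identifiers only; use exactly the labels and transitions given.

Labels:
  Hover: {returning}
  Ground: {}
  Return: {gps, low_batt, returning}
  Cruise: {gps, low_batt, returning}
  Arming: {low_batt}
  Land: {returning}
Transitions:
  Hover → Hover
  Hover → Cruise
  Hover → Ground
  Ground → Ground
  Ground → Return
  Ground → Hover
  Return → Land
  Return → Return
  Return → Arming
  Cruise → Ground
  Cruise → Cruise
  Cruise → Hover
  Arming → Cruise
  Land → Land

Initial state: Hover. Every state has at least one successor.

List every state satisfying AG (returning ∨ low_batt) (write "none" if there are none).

{Land}

States satisfying returning ∨ low_batt: {Hover, Return, Cruise, Arming, Land}.
States satisfying AG (returning ∨ low_batt): {Land}.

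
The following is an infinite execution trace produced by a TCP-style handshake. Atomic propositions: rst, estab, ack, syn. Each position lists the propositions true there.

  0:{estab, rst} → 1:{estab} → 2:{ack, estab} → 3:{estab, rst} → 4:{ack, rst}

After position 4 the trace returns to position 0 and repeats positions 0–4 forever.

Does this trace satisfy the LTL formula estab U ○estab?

Holds

Walking from position 0: ○estab first holds at position 0, and estab holds at every earlier position along the way, so estab U ○estab holds.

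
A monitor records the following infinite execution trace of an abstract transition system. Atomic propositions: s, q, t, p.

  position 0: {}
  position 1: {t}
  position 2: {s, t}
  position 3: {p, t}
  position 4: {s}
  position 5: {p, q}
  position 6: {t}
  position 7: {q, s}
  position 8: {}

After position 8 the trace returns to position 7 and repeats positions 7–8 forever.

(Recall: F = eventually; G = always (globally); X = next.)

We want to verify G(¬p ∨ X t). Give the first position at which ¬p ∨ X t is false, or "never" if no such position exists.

Check ¬p ∨ X t at each position in order: 0 ✓, 1 ✓, 2 ✓.
At position 3 the labels are {p, t} and the next position 4 has {s}, so ¬p ∨ X t is false there. This is the first violation.

3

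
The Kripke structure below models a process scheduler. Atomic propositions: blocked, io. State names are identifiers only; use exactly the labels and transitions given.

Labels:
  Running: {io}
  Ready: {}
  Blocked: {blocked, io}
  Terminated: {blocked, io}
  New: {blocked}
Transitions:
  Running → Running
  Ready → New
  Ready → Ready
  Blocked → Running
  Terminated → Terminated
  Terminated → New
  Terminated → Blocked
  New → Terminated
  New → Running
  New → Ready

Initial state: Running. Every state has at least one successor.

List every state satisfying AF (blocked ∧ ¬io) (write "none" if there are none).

States satisfying blocked ∧ ¬io: {New}.
States satisfying AF (blocked ∧ ¬io): {New}.

{New}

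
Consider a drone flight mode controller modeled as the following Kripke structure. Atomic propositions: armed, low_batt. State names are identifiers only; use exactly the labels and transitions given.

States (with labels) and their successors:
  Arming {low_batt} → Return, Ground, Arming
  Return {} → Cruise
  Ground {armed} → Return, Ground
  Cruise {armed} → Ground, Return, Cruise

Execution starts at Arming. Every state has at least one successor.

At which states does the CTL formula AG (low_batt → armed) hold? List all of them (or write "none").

{Return, Ground, Cruise}

States satisfying low_batt → armed: {Return, Ground, Cruise}.
States satisfying AG (low_batt → armed): {Return, Ground, Cruise}.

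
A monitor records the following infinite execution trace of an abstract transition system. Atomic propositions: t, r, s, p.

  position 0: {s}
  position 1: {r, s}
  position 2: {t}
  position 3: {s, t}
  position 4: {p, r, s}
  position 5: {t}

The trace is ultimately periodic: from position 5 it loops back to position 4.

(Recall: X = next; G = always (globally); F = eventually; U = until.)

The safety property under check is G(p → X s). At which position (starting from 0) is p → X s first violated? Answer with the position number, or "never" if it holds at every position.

Check p → X s at each position in order: 0 ✓, 1 ✓, 2 ✓, 3 ✓.
At position 4 the labels are {p, r, s} and the next position 5 has {t}, so p → X s is false there. This is the first violation.

4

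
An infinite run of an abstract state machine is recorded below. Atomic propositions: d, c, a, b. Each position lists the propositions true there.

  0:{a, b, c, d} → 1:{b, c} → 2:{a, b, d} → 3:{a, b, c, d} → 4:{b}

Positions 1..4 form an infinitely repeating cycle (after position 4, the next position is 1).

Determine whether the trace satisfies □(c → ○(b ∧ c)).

Does not hold

c → ○(b ∧ c) must hold at every position from 0 onward. It fails at position 1, so □(c → ○(b ∧ c)) is false.
Positions where c holds: 0, 1, 3.
Check ○(b ∧ c) at each: 0→ok, 1→fails, 3→fails.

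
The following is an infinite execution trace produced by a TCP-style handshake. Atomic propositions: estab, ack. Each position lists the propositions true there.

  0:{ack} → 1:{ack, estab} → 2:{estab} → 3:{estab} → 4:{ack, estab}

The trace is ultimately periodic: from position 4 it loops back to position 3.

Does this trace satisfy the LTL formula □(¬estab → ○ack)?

¬estab → ○ack holds at every position 0..4, and those are all positions ever visited, so □(¬estab → ○ack) holds.
Positions where ¬estab holds: 0.
Check ○ack at each: 0→ok.

Yes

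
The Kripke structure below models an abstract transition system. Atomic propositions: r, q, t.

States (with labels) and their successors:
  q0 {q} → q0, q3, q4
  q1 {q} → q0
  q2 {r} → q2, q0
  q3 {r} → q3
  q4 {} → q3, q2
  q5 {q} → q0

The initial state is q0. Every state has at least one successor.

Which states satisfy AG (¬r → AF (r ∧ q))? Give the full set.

{q3}

States satisfying ¬r → AF (r ∧ q): {q2, q3}.
States satisfying AG (¬r → AF (r ∧ q)): {q3}.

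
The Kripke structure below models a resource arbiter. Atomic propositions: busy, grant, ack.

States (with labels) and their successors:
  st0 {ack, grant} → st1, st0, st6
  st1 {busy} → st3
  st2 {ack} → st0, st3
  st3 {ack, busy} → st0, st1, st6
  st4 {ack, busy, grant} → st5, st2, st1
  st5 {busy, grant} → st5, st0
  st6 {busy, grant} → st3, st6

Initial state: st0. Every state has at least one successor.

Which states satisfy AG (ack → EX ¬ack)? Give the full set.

{st0, st1, st3, st5, st6}

States satisfying ack → EX ¬ack: {st0, st1, st3, st4, st5, st6}.
States satisfying AG (ack → EX ¬ack): {st0, st1, st3, st5, st6}.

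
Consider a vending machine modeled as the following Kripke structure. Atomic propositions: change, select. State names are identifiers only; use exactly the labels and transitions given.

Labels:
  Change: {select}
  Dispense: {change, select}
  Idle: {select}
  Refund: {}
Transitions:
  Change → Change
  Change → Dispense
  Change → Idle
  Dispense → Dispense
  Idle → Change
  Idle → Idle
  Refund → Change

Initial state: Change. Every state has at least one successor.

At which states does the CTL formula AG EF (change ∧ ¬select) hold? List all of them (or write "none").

none

States satisfying EF (change ∧ ¬select): ∅.
States satisfying AG EF (change ∧ ¬select): ∅.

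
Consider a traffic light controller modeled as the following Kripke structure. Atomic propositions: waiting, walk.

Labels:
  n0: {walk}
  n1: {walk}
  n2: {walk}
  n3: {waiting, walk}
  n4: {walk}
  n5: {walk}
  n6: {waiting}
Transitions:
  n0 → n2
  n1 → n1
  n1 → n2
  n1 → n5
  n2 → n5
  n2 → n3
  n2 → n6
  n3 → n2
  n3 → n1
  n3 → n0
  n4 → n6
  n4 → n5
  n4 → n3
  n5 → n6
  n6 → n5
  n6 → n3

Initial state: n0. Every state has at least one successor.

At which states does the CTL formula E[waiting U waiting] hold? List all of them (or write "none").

{n3, n6}

States satisfying waiting: {n3, n6}.
States satisfying E[waiting U waiting]: {n3, n6}.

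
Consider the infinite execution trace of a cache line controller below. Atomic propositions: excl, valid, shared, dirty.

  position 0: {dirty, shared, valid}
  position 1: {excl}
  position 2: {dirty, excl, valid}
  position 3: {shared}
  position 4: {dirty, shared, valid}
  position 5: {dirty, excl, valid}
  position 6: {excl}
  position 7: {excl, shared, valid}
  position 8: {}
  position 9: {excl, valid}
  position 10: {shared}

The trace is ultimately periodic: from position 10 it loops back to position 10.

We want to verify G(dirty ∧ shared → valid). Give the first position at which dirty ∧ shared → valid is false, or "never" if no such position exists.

dirty ∧ shared → valid holds at every position 0..10, and those are all the positions the trace ever visits, so the invariant G(dirty ∧ shared → valid) is never violated.

never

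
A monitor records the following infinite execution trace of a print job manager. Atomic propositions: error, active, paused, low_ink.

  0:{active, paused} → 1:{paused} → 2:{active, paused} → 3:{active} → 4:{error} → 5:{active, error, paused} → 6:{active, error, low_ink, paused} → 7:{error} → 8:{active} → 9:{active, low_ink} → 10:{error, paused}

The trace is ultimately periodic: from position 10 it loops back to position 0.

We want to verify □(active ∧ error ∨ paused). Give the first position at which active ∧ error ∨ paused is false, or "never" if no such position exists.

Check active ∧ error ∨ paused at each position in order: 0 ✓, 1 ✓, 2 ✓.
At position 3 the labels are {active}, so active ∧ error ∨ paused is false there. This is the first violation.

3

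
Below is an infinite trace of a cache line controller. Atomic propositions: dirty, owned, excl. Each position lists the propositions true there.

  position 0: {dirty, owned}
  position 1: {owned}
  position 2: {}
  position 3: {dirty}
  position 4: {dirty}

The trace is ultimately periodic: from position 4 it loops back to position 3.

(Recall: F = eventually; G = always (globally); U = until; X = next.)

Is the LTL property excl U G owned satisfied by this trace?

Does not hold

Walking from position 0: at position 0, G owned has not yet held and excl fails, so excl U G owned is false.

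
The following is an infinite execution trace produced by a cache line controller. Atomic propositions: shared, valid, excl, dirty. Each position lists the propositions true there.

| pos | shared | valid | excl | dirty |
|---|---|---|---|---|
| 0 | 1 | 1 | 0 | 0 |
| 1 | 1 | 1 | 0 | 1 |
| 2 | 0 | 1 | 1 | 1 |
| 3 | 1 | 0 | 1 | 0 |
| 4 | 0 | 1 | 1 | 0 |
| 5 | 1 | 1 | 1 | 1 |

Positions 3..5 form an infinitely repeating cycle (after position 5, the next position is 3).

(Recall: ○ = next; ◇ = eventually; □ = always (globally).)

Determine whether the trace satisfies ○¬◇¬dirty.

The position after 0 is 1; ¬◇¬dirty is false there.

No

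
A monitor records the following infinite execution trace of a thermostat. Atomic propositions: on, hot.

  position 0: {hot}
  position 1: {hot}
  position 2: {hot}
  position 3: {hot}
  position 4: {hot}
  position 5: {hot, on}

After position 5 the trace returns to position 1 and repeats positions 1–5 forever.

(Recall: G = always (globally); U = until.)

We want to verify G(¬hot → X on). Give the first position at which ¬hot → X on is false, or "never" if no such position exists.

never

¬hot → X on holds at every position 0..5, and those are all the positions the trace ever visits, so the invariant G(¬hot → X on) is never violated.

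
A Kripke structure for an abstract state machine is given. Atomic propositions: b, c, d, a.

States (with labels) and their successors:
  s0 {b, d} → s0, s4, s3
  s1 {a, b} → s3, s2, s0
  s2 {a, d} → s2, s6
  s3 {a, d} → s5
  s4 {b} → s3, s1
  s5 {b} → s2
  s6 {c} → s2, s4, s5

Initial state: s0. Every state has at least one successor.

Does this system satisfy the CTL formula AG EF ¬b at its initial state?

States satisfying EF ¬b: {s0, s1, s2, s3, s4, s5, s6}.
States satisfying AG EF ¬b: {s0, s1, s2, s3, s4, s5, s6}.
Every state reachable from s0 satisfies EF ¬b.
s0 ∈ Sat(AG EF ¬b).

Yes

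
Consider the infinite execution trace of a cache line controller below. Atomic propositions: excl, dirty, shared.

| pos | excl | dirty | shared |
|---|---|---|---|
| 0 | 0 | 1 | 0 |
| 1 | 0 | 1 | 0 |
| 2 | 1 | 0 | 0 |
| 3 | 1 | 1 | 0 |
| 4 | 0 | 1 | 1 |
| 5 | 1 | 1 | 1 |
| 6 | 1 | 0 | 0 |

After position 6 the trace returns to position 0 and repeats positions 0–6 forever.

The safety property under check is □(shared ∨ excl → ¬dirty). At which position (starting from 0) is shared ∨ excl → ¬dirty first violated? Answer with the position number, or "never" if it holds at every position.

Check shared ∨ excl → ¬dirty at each position in order: 0 ✓, 1 ✓, 2 ✓.
At position 3 the labels are {dirty, excl}, so shared ∨ excl → ¬dirty is false there. This is the first violation.

3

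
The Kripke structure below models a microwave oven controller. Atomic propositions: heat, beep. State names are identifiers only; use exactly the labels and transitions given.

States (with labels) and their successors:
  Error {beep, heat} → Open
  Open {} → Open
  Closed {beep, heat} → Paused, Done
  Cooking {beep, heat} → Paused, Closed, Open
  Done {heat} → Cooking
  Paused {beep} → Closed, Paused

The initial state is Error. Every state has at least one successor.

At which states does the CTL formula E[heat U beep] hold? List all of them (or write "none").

{Error, Closed, Cooking, Done, Paused}

States satisfying heat: {Error, Closed, Cooking, Done}.
States satisfying beep: {Error, Closed, Cooking, Paused}.
States satisfying E[heat U beep]: {Error, Closed, Cooking, Done, Paused}.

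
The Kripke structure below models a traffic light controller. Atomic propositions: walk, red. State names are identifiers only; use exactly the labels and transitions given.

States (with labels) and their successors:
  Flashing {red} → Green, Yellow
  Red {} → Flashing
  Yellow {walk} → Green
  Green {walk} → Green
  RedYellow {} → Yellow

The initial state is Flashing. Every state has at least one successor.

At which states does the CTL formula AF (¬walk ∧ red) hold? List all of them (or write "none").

States satisfying ¬walk ∧ red: {Flashing}.
States satisfying AF (¬walk ∧ red): {Flashing, Red}.

{Flashing, Red}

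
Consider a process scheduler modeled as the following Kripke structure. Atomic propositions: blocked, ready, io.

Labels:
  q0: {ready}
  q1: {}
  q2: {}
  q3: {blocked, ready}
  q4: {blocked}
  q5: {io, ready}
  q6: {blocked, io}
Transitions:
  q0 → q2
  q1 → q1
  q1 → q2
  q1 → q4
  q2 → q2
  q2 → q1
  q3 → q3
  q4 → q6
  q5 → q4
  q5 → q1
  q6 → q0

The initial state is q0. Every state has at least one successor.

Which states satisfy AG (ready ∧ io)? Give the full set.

States satisfying ready ∧ io: {q5}.
States satisfying AG (ready ∧ io): ∅.

none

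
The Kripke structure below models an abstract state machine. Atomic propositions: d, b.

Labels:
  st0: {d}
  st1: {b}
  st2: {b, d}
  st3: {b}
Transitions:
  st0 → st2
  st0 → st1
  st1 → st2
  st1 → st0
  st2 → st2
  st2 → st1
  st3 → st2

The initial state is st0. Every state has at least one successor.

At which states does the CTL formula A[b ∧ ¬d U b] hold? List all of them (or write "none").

{st1, st2, st3}

States satisfying b ∧ ¬d: {st1, st3}.
States satisfying b: {st1, st2, st3}.
States satisfying A[b ∧ ¬d U b]: {st1, st2, st3}.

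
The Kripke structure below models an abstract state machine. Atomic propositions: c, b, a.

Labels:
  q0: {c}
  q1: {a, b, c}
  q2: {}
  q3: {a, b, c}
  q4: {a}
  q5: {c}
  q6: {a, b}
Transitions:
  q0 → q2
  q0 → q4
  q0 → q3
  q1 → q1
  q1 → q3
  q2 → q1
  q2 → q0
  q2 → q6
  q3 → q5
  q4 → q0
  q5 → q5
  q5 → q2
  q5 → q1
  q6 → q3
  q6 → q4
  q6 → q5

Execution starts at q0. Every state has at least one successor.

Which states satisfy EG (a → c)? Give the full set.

States satisfying a → c: {q0, q1, q2, q3, q5}.
States satisfying EG (a → c): {q0, q1, q2, q3, q5}.

{q0, q1, q2, q3, q5}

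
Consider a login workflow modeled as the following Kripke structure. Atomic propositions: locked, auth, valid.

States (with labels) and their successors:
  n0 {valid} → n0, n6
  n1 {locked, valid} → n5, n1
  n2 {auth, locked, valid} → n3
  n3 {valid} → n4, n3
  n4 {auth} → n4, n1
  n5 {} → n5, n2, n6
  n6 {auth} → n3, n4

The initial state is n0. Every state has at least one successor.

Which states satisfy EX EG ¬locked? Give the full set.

{n0, n1, n2, n3, n4, n5, n6}

States satisfying EG ¬locked: {n0, n3, n4, n5, n6}.
States satisfying EX EG ¬locked: {n0, n1, n2, n3, n4, n5, n6}.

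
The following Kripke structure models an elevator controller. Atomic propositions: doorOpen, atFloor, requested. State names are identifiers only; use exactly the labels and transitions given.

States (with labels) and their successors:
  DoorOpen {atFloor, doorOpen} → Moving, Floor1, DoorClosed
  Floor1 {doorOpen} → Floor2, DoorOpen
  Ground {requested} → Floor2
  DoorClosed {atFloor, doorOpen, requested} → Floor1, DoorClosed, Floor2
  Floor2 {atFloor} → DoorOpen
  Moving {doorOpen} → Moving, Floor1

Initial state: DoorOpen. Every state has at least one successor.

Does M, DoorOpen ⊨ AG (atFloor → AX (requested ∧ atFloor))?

Does not hold

States satisfying atFloor → AX (requested ∧ atFloor): {Floor1, Ground, Moving}.
States satisfying AG (atFloor → AX (requested ∧ atFloor)): ∅.
DoorClosed is reachable from DoorOpen and violates atFloor → AX (requested ∧ atFloor), so AG fails at DoorOpen.
DoorOpen ∉ Sat(AG (atFloor → AX (requested ∧ atFloor))).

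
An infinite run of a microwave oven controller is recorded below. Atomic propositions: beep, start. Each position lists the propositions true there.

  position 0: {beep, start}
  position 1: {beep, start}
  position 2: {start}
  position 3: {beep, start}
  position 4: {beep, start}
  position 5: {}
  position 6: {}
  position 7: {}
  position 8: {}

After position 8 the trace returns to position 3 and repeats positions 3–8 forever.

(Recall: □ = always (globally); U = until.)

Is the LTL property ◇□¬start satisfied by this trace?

Violated

□¬start is false at every position 0..8, so it never becomes true and ◇□¬start fails.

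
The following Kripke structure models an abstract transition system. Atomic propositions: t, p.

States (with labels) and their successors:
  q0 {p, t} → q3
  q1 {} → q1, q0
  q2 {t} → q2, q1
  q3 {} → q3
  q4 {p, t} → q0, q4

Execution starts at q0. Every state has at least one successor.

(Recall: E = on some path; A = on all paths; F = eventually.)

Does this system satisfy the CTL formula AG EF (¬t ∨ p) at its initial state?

Yes

States satisfying EF (¬t ∨ p): {q0, q1, q2, q3, q4}.
States satisfying AG EF (¬t ∨ p): {q0, q1, q2, q3, q4}.
Every state reachable from q0 satisfies EF (¬t ∨ p).
q0 ∈ Sat(AG EF (¬t ∨ p)).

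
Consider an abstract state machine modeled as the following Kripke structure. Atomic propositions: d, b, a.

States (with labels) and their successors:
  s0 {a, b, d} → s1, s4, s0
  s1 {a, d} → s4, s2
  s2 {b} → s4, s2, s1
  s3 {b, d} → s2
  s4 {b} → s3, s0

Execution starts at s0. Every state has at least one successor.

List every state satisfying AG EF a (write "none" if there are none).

States satisfying EF a: {s0, s1, s2, s3, s4}.
States satisfying AG EF a: {s0, s1, s2, s3, s4}.

{s0, s1, s2, s3, s4}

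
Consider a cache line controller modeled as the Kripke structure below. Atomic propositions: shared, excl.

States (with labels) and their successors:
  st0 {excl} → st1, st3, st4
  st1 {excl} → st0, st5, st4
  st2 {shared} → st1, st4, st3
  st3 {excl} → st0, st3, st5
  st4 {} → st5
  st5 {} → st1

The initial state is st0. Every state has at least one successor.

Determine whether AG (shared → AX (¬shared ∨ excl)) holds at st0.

Holds

States satisfying shared → AX (¬shared ∨ excl): {st0, st1, st2, st3, st4, st5}.
States satisfying AG (shared → AX (¬shared ∨ excl)): {st0, st1, st2, st3, st4, st5}.
Every state reachable from st0 satisfies shared → AX (¬shared ∨ excl).
st0 ∈ Sat(AG (shared → AX (¬shared ∨ excl))).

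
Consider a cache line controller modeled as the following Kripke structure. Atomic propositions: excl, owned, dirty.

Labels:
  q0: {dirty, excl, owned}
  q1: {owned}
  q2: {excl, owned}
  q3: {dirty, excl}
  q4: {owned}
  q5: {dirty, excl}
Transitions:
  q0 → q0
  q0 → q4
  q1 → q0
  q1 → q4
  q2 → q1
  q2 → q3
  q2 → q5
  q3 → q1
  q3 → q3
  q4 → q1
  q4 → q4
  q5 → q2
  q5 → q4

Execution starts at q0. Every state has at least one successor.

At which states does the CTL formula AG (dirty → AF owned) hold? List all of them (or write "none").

States satisfying dirty → AF owned: {q0, q1, q2, q4, q5}.
States satisfying AG (dirty → AF owned): {q0, q1, q4}.

{q0, q1, q4}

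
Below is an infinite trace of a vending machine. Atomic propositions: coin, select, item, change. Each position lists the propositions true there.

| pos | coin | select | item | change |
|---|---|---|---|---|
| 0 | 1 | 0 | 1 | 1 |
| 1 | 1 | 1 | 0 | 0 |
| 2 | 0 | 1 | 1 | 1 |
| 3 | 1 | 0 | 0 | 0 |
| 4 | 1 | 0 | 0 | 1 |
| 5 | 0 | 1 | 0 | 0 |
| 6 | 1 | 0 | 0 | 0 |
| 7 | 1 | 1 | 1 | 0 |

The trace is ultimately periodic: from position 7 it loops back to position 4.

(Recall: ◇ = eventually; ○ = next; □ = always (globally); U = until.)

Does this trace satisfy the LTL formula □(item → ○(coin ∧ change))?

Violated

item → ○(coin ∧ change) must hold at every position from 0 onward. It fails at position 0, so □(item → ○(coin ∧ change)) is false.
Positions where item holds: 0, 2, 7.
Check ○(coin ∧ change) at each: 0→fails, 2→fails, 7→ok.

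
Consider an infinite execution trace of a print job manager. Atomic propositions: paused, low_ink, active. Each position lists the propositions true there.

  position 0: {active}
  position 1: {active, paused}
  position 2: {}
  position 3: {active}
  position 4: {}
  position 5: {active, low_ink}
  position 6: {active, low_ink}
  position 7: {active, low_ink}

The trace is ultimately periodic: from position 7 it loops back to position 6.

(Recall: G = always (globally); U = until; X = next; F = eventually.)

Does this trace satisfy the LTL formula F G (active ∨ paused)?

Satisfied

G (active ∨ paused) holds at position 5, which is reachable from 0, so F G (active ∨ paused) holds.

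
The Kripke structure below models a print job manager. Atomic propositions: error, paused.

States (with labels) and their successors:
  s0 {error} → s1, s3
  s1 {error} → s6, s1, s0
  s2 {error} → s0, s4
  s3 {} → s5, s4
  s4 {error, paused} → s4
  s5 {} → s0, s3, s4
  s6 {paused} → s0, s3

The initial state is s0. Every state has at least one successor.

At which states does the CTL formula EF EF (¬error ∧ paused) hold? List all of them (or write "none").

States satisfying EF (¬error ∧ paused): {s0, s1, s2, s3, s5, s6}.
States satisfying EF EF (¬error ∧ paused): {s0, s1, s2, s3, s5, s6}.

{s0, s1, s2, s3, s5, s6}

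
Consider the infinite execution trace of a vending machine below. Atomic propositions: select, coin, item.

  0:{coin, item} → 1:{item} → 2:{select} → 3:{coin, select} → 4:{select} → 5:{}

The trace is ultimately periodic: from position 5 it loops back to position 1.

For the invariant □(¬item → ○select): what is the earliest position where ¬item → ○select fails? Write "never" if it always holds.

4

Check ¬item → ○select at each position in order: 0 ✓, 1 ✓, 2 ✓, 3 ✓.
At position 4 the labels are {select} and the next position 5 has {}, so ¬item → ○select is false there. This is the first violation.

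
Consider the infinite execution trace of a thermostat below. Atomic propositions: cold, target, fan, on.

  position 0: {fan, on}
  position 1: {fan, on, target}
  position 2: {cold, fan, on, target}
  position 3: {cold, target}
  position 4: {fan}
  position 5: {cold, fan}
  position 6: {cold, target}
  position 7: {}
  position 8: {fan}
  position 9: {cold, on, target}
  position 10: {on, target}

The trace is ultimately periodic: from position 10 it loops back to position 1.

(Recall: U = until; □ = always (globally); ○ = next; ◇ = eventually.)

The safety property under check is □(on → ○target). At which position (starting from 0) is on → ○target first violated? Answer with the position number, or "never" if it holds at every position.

never

on → ○target holds at every position 0..10, and those are all the positions the trace ever visits, so the invariant □(on → ○target) is never violated.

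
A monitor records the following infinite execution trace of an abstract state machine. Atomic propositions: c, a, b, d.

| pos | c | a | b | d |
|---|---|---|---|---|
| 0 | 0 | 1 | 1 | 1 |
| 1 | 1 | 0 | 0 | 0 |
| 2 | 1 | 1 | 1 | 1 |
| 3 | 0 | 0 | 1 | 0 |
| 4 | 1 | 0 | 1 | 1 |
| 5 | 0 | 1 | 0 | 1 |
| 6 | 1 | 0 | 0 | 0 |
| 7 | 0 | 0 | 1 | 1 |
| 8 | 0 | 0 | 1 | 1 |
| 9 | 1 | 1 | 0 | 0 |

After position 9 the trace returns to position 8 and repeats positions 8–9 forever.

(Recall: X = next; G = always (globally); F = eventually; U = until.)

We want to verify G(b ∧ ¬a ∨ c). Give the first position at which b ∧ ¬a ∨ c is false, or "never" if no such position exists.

At position 0 the labels are {a, b, d}, so b ∧ ¬a ∨ c is false there. This is the first violation.

0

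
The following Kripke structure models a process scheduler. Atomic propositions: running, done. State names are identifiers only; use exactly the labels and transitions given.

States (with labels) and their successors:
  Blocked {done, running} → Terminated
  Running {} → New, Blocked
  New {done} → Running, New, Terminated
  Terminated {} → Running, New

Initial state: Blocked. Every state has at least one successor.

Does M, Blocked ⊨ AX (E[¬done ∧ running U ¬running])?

Satisfied

States satisfying E[¬done ∧ running U ¬running]: {Running, New, Terminated}.
States satisfying AX (E[¬done ∧ running U ¬running]): {Blocked, New, Terminated}.
Blocked ∈ Sat(AX (E[¬done ∧ running U ¬running])).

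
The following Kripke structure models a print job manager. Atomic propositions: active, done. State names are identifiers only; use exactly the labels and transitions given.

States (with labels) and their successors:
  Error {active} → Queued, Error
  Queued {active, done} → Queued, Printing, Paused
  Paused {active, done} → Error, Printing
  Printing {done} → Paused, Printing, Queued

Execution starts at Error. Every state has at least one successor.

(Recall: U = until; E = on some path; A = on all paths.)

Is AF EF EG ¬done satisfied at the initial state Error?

Satisfied

States satisfying EF EG ¬done: {Error, Queued, Paused, Printing}.
States satisfying AF EF EG ¬done: {Error, Queued, Paused, Printing}.
Error ∈ Sat(AF EF EG ¬done).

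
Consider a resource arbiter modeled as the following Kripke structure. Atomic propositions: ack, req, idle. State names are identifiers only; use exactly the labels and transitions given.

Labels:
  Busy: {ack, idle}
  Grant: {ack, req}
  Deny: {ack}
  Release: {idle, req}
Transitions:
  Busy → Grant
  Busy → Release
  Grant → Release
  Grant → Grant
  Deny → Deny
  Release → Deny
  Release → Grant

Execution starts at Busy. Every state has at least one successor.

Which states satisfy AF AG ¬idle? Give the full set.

States satisfying AG ¬idle: {Deny}.
States satisfying AF AG ¬idle: {Deny}.

{Deny}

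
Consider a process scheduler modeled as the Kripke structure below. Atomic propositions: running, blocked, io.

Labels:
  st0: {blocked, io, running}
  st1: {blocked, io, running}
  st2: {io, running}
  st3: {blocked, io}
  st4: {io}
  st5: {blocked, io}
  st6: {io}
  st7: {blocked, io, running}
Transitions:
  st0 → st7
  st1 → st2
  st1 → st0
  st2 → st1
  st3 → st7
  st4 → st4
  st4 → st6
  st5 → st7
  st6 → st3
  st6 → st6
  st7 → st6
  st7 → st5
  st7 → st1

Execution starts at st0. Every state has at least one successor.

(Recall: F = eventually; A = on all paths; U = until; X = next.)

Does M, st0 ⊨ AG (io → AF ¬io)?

Does not hold

States satisfying io → AF ¬io: ∅.
States satisfying AG (io → AF ¬io): ∅.
st0 is reachable from st0 and violates io → AF ¬io, so AG fails at st0.
st0 ∉ Sat(AG (io → AF ¬io)).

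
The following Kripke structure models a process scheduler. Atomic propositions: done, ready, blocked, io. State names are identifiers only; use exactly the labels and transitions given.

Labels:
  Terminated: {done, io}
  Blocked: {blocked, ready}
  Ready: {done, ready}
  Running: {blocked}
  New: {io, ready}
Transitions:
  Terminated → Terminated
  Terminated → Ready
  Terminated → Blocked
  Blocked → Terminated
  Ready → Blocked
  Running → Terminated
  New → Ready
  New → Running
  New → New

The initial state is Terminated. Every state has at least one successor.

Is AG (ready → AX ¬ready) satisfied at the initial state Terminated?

States satisfying ready → AX ¬ready: {Terminated, Blocked, Running}.
States satisfying AG (ready → AX ¬ready): ∅.
Ready is reachable from Terminated and violates ready → AX ¬ready, so AG fails at Terminated.
Terminated ∉ Sat(AG (ready → AX ¬ready)).

Does not hold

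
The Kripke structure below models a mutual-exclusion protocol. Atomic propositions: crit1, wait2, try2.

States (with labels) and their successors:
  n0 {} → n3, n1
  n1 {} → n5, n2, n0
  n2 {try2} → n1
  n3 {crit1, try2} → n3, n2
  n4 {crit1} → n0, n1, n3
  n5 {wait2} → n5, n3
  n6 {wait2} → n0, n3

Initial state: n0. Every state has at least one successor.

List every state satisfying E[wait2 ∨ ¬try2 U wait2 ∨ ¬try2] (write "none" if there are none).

{n0, n1, n4, n5, n6}

States satisfying wait2 ∨ ¬try2: {n0, n1, n4, n5, n6}.
States satisfying E[wait2 ∨ ¬try2 U wait2 ∨ ¬try2]: {n0, n1, n4, n5, n6}.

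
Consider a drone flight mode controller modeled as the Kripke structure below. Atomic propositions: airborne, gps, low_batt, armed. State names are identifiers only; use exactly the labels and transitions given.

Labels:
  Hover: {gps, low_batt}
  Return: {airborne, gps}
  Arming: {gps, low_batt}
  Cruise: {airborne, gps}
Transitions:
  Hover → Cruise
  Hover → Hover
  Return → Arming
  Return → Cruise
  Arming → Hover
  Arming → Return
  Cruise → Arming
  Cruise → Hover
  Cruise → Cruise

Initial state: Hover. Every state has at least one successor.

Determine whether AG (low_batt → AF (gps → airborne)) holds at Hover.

Violated

States satisfying low_batt → AF (gps → airborne): {Return, Cruise}.
States satisfying AG (low_batt → AF (gps → airborne)): ∅.
Arming is reachable from Hover and violates low_batt → AF (gps → airborne), so AG fails at Hover.
Hover ∉ Sat(AG (low_batt → AF (gps → airborne))).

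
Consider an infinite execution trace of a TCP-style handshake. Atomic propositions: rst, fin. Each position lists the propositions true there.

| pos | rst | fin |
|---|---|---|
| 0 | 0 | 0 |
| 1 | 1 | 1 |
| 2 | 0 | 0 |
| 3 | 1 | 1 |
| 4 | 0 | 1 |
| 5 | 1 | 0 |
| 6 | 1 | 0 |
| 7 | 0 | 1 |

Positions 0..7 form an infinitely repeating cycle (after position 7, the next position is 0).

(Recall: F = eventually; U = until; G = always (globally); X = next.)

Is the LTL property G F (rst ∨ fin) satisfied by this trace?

Yes

F (rst ∨ fin) holds at every position 0..7, and those are all positions ever visited, so G F (rst ∨ fin) holds.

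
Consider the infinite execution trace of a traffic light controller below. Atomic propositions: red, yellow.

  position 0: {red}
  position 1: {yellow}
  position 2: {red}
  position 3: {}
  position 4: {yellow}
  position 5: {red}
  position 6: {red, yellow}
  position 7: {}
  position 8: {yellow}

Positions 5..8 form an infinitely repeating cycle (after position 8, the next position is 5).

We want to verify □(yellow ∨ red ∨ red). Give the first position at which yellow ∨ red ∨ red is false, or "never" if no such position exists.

Check yellow ∨ red ∨ red at each position in order: 0 ✓, 1 ✓, 2 ✓.
At position 3 the labels are {}, so yellow ∨ red ∨ red is false there. This is the first violation.

3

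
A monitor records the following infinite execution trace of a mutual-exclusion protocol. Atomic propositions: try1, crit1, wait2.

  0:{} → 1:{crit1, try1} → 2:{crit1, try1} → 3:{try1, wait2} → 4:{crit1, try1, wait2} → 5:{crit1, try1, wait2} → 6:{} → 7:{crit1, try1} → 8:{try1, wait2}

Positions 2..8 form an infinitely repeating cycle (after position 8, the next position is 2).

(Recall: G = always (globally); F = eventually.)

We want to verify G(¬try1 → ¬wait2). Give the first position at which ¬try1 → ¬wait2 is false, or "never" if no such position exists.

¬try1 → ¬wait2 holds at every position 0..8, and those are all the positions the trace ever visits, so the invariant G(¬try1 → ¬wait2) is never violated.

never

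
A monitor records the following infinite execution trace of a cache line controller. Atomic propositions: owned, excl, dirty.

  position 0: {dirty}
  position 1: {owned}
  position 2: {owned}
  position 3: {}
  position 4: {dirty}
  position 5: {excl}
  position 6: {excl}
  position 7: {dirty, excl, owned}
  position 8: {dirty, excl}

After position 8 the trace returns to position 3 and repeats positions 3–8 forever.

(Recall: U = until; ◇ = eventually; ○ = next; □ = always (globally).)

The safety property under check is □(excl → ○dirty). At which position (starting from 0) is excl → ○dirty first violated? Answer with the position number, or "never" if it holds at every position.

5

Check excl → ○dirty at each position in order: 0 ✓, 1 ✓, 2 ✓, 3 ✓, 4 ✓.
At position 5 the labels are {excl} and the next position 6 has {excl}, so excl → ○dirty is false there. This is the first violation.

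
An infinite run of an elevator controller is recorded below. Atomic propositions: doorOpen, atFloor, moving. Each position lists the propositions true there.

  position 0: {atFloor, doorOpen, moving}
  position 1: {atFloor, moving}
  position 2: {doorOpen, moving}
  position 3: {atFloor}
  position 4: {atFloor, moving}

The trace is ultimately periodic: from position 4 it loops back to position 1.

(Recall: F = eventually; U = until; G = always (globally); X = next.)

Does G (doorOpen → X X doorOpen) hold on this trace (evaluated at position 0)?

doorOpen → X X doorOpen must hold at every position from 0 onward. It fails at position 2, so G (doorOpen → X X doorOpen) is false.
Positions where doorOpen holds: 0, 2.
Check X X doorOpen at each: 0→ok, 2→fails.

Violated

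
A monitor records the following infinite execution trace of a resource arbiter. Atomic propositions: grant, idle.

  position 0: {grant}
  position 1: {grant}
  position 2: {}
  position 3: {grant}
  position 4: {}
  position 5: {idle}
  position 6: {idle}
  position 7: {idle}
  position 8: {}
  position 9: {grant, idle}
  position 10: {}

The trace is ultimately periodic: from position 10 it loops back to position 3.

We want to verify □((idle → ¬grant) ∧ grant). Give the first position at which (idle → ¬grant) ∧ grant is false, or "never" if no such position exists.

Check (idle → ¬grant) ∧ grant at each position in order: 0 ✓, 1 ✓.
At position 2 the labels are {}, so (idle → ¬grant) ∧ grant is false there. This is the first violation.

2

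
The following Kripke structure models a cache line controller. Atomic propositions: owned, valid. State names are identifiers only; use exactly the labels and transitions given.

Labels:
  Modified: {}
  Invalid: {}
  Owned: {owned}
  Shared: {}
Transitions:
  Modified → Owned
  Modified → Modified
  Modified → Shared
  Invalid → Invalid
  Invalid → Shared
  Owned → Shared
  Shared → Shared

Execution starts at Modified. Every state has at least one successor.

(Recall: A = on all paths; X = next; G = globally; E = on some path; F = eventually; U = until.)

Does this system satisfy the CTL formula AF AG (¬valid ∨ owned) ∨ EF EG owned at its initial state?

States satisfying AG (¬valid ∨ owned): {Modified, Invalid, Owned, Shared}.
States satisfying AF AG (¬valid ∨ owned): {Modified, Invalid, Owned, Shared}.
States satisfying EG owned: ∅.
States satisfying EF EG owned: ∅.
States satisfying AF AG (¬valid ∨ owned) ∨ EF EG owned: {Modified, Invalid, Owned, Shared}.
Modified ∈ Sat(AF AG (¬valid ∨ owned) ∨ EF EG owned).

Holds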